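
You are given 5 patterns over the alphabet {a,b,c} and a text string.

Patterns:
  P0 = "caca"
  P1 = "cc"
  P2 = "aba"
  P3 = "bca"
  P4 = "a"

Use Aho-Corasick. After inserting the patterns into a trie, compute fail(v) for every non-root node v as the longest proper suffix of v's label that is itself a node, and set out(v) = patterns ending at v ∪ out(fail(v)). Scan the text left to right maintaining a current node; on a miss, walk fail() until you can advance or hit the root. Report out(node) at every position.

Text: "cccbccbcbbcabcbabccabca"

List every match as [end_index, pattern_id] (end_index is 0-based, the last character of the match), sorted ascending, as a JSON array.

Construct AC machine:
Trie nodes:
  n0 'ε': a→6 b→9 c→1
  n1 'c': a→2 c→5
  n2 'ca': c→3
  n3 'cac': a→4
  n4 'caca': ·  [P0 ends]
  n5 'cc': ·  [P1 ends]
  n6 'a': b→7  [P4 ends]
  n7 'ab': a→8
  n8 'aba': ·  [P2 ends]
  n9 'b': c→10
  n10 'bc': a→11
  n11 'bca': ·  [P3 ends]

Failure links (BFS by depth):
  n1('c'): parent n0 fail=0; on 'c' 0 → fail=0;  out ∅∪∅=∅
  n6('a'): parent n0 fail=0; on 'a' 0 → fail=0;  out {4}∪∅={4}
  n9('b'): parent n0 fail=0; on 'b' 0 → fail=0;  out ∅∪∅=∅
  n2('ca'): parent n1 fail=0; on 'a' 0 → fail=6;  out ∅∪{4}={4}
  n5('cc'): parent n1 fail=0; on 'c' 0 → fail=1;  out {1}∪∅={1}
  n7('ab'): parent n6 fail=0; on 'b' 0 → fail=9;  out ∅∪∅=∅
  n10('bc'): parent n9 fail=0; on 'c' 0 → fail=1;  out ∅∪∅=∅
  n3('cac'): parent n2 fail=6; on 'c' 6→0 → fail=1;  out ∅∪∅=∅
  n8('aba'): parent n7 fail=9; on 'a' 9→0 → fail=6;  out {2}∪{4}={2,4}
  n11('bca'): parent n10 fail=1; on 'a' 1 → fail=2;  out {3}∪{4}={3,4}
  n4('caca'): parent n3 fail=1; on 'a' 1 → fail=2;  out {0}∪{4}={0,4}

Text stream:
pos 0 'c': at 1
pos 1 'c': at 5  emit P1@[0:1]
pos 2 'c': at 5 (fail-walked)  emit P1@[1:2]
pos 3 'b': at 9 (fail-walked)
pos 4 'c': at 10
pos 5 'c': at 5 (fail-walked)  emit P1@[4:5]
pos 6 'b': at 9 (fail-walked)
pos 7 'c': at 10
pos 8 'b': at 9 (fail-walked)
pos 9 'b': at 9 (fail-walked)
pos 10 'c': at 10
pos 11 'a': at 11  emit P3@[9:11],P4@[11:11]
pos 12 'b': at 7 (fail-walked)
pos 13 'c': at 10 (fail-walked)
pos 14 'b': at 9 (fail-walked)
pos 15 'a': at 6 (fail-walked)  emit P4@[15:15]
pos 16 'b': at 7
pos 17 'c': at 10 (fail-walked)
pos 18 'c': at 5 (fail-walked)  emit P1@[17:18]
pos 19 'a': at 2 (fail-walked)  emit P4@[19:19]
pos 20 'b': at 7 (fail-walked)
pos 21 'c': at 10 (fail-walked)
pos 22 'a': at 11  emit P3@[20:22],P4@[22:22]

Matches: [[1,1],[2,1],[5,1],[11,3],[11,4],[15,4],[18,1],[19,4],[22,3],[22,4]]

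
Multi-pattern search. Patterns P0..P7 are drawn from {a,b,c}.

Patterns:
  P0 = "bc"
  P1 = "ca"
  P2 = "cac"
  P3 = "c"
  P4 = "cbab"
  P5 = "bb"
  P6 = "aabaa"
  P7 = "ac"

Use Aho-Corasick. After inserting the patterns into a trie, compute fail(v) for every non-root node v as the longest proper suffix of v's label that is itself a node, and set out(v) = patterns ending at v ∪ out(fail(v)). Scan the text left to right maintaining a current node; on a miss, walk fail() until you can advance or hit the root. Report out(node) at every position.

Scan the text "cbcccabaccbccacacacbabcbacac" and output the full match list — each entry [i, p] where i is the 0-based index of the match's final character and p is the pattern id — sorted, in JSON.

Construct AC machine:
Trie (insert patterns):
  n0 'ε': a→10 b→1 c→3
  n1 'b': b→9 c→2
  n2 'bc': ·  ←P0
  n3 'c': a→4 b→6  ←P3
  n4 'ca': c→5  ←P1
  n5 'cac': ·  ←P2
  n6 'cb': a→7
  n7 'cba': b→8
  n8 'cbab': ·  ←P4
  n9 'bb': ·  ←P5
  n10 'a': a→11 c→15
  n11 'aa': b→12
  n12 'aab': a→13
  n13 'aaba': a→14
  n14 'aabaa': ·  ←P6
  n15 'ac': ·  ←P7

BFS fail/out derivation:
  n1('b'): parent n0 fail=0; on 'b' 0 → fail=0;  out ∅∪∅=∅
  n3('c'): parent n0 fail=0; on 'c' 0 → fail=0;  out {3}∪∅={3}
  n10('a'): parent n0 fail=0; on 'a' 0 → fail=0;  out ∅∪∅=∅
  n2('bc'): parent n1 fail=0; on 'c' 0 → fail=3;  out {0}∪{3}={0,3}
  n4('ca'): parent n3 fail=0; on 'a' 0 → fail=10;  out {1}∪∅={1}
  n6('cb'): parent n3 fail=0; on 'b' 0 → fail=1;  out ∅∪∅=∅
  n9('bb'): parent n1 fail=0; on 'b' 0 → fail=1;  out {5}∪∅={5}
  n11('aa'): parent n10 fail=0; on 'a' 0 → fail=10;  out ∅∪∅=∅
  n15('ac'): parent n10 fail=0; on 'c' 0 → fail=3;  out {7}∪{3}={3,7}
  n5('cac'): parent n4 fail=10; on 'c' 10 → fail=15;  out {2}∪{3,7}={2,3,7}
  n7('cba'): parent n6 fail=1; on 'a' 1→0 → fail=10;  out ∅∪∅=∅
  n12('aab'): parent n11 fail=10; on 'b' 10→0 → fail=1;  out ∅∪∅=∅
  n8('cbab'): parent n7 fail=10; on 'b' 10→0 → fail=1;  out {4}∪∅={4}
  n13('aaba'): parent n12 fail=1; on 'a' 1→0 → fail=10;  out ∅∪∅=∅
  n14('aabaa'): parent n13 fail=10; on 'a' 10 → fail=11;  out {6}∪∅={6}

Scan:
pos 0 'c': at 3  ** P3@[0:0]
pos 1 'b': at 6
pos 2 'c': at 2 (fail-walked)  ** P0@[1:2],P3@[2:2]
pos 3 'c': at 3 (fail-walked)  ** P3@[3:3]
pos 4 'c': at 3 (fail-walked)  ** P3@[4:4]
pos 5 'a': at 4  ** P1@[4:5]
pos 6 'b': at 1 (fail-walked)
pos 7 'a': at 10 (fail-walked)
pos 8 'c': at 15  ** P3@[8:8],P7@[7:8]
pos 9 'c': at 3 (fail-walked)  ** P3@[9:9]
pos 10 'b': at 6
pos 11 'c': at 2 (fail-walked)  ** P0@[10:11],P3@[11:11]
pos 12 'c': at 3 (fail-walked)  ** P3@[12:12]
pos 13 'a': at 4  ** P1@[12:13]
pos 14 'c': at 5  ** P2@[12:14],P3@[14:14],P7@[13:14]
pos 15 'a': at 4 (fail-walked)  ** P1@[14:15]
pos 16 'c': at 5  ** P2@[14:16],P3@[16:16],P7@[15:16]
pos 17 'a': at 4 (fail-walked)  ** P1@[16:17]
pos 18 'c': at 5  ** P2@[16:18],P3@[18:18],P7@[17:18]
pos 19 'b': at 6 (fail-walked)
pos 20 'a': at 7
pos 21 'b': at 8  ** P4@[18:21]
pos 22 'c': at 2 (fail-walked)  ** P0@[21:22],P3@[22:22]
pos 23 'b': at 6 (fail-walked)
pos 24 'a': at 7
pos 25 'c': at 15 (fail-walked)  ** P3@[25:25],P7@[24:25]
pos 26 'a': at 4 (fail-walked)  ** P1@[25:26]
pos 27 'c': at 5  ** P2@[25:27],P3@[27:27],P7@[26:27]

All matches (sorted): [[0,3],[2,0],[2,3],[3,3],[4,3],[5,1],[8,3],[8,7],[9,3],[11,0],[11,3],[12,3],[13,1],[14,2],[14,3],[14,7],[15,1],[16,2],[16,3],[16,7],[17,1],[18,2],[18,3],[18,7],[21,4],[22,0],[22,3],[25,3],[25,7],[26,1],[27,2],[27,3],[27,7]]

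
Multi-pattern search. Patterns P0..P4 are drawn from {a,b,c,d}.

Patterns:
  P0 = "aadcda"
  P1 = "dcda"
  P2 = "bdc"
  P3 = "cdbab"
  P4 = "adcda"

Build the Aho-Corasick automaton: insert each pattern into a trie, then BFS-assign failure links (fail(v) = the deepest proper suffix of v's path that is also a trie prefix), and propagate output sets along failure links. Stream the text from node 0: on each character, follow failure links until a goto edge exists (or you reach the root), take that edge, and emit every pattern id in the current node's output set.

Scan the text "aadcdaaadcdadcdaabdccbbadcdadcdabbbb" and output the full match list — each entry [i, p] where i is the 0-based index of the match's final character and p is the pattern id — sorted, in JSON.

Build:
Trie (insert patterns):
  0='ε' goto a→1 b→11 c→14 d→7
  1='a' goto a→2 d→19
  2='aa' goto d→3
  3='aad' goto c→4
  4='aadc' goto d→5
  5='aadcd' goto a→6
  6='aadcda' goto ·  ←P0
  7='d' goto c→8
  8='dc' goto d→9
  9='dcd' goto a→10
  10='dcda' goto ·  ←P1
  11='b' goto d→12
  12='bd' goto c→13
  13='bdc' goto ·  ←P2
  14='c' goto d→15
  15='cd' goto b→16
  16='cdb' goto a→17
  17='cdba' goto b→18
  18='cdbab' goto ·  ←P3
  19='ad' goto c→20
  20='adc' goto d→21
  21='adcd' goto a→22
  22='adcda' goto ·  ←P4

Failure links (BFS by depth):
  n1('a'): parent n0 fail=0; on 'a' 0 → fail=0;  out ∅∪∅=∅
  n7('d'): parent n0 fail=0; on 'd' 0 → fail=0;  out ∅∪∅=∅
  n11('b'): parent n0 fail=0; on 'b' 0 → fail=0;  out ∅∪∅=∅
  n14('c'): parent n0 fail=0; on 'c' 0 → fail=0;  out ∅∪∅=∅
  n2('aa'): parent n1 fail=0; on 'a' 0 → fail=1;  out ∅∪∅=∅
  n8('dc'): parent n7 fail=0; on 'c' 0 → fail=14;  out ∅∪∅=∅
  n12('bd'): parent n11 fail=0; on 'd' 0 → fail=7;  out ∅∪∅=∅
  n15('cd'): parent n14 fail=0; on 'd' 0 → fail=7;  out ∅∪∅=∅
  n19('ad'): parent n1 fail=0; on 'd' 0 → fail=7;  out ∅∪∅=∅
  n3('aad'): parent n2 fail=1; on 'd' 1 → fail=19;  out ∅∪∅=∅
  n9('dcd'): parent n8 fail=14; on 'd' 14 → fail=15;  out ∅∪∅=∅
  n13('bdc'): parent n12 fail=7; on 'c' 7 → fail=8;  out {2}∪∅={2}
  n16('cdb'): parent n15 fail=7; on 'b' 7→0 → fail=11;  out ∅∪∅=∅
  n20('adc'): parent n19 fail=7; on 'c' 7 → fail=8;  out ∅∪∅=∅
  n4('aadc'): parent n3 fail=19; on 'c' 19 → fail=20;  out ∅∪∅=∅
  n10('dcda'): parent n9 fail=15; on 'a' 15→7→0 → fail=1;  out {1}∪∅={1}
  n17('cdba'): parent n16 fail=11; on 'a' 11→0 → fail=1;  out ∅∪∅=∅
  n21('adcd'): parent n20 fail=8; on 'd' 8 → fail=9;  out ∅∪∅=∅
  n5('aadcd'): parent n4 fail=20; on 'd' 20 → fail=21;  out ∅∪∅=∅
  n18('cdbab'): parent n17 fail=1; on 'b' 1→0 → fail=11;  out {3}∪∅={3}
  n22('adcda'): parent n21 fail=9; on 'a' 9 → fail=10;  out {4}∪{1}={1,4}
  n6('aadcda'): parent n5 fail=21; on 'a' 21 → fail=22;  out {0}∪{1,4}={0,1,4}

Text stream:
pos 0 'a': at 1
pos 1 'a': at 2
pos 2 'd': at 3
pos 3 'c': at 4
pos 4 'd': at 5
pos 5 'a': at 6  → match P0@[0:5],P1@[2:5],P4@[1:5]
pos 6 'a': at 2 ·f
pos 7 'a': at 2 ·f
pos 8 'd': at 3
pos 9 'c': at 4
pos 10 'd': at 5
pos 11 'a': at 6  → match P0@[6:11],P1@[8:11],P4@[7:11]
pos 12 'd': at 19 ·f
pos 13 'c': at 20
pos 14 'd': at 21
pos 15 'a': at 22  → match P1@[12:15],P4@[11:15]
pos 16 'a': at 2 ·f
pos 17 'b': at 11 ·f
pos 18 'd': at 12
pos 19 'c': at 13  → match P2@[17:19]
pos 20 'c': at 14 ·f
pos 21 'b': at 11 ·f
pos 22 'b': at 11 ·f
pos 23 'a': at 1 ·f
pos 24 'd': at 19
pos 25 'c': at 20
pos 26 'd': at 21
pos 27 'a': at 22  → match P1@[24:27],P4@[23:27]
pos 28 'd': at 19 ·f
pos 29 'c': at 20
pos 30 'd': at 21
pos 31 'a': at 22  → match P1@[28:31],P4@[27:31]
pos 32 'b': at 11 ·f
pos 33 'b': at 11 ·f
pos 34 'b': at 11 ·f
pos 35 'b': at 11 ·f

Result: [[5,0],[5,1],[5,4],[11,0],[11,1],[11,4],[15,1],[15,4],[19,2],[27,1],[27,4],[31,1],[31,4]]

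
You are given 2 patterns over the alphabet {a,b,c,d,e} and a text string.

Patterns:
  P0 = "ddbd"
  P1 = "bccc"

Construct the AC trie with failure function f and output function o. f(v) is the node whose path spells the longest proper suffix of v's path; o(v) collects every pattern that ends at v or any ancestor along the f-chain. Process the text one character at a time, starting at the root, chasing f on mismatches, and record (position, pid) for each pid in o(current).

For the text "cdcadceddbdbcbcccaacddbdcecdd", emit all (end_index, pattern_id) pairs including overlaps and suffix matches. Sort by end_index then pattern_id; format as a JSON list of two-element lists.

Construct AC machine:
Trie nodes:
  0='ε' goto b→5 d→1
  1='d' goto d→2
  2='dd' goto b→3
  3='ddb' goto d→4
  4='ddbd' goto ·  [P0 ends]
  5='b' goto c→6
  6='bc' goto c→7
  7='bcc' goto c→8
  8='bccc' goto ·  [P1 ends]

BFS fail/out derivation:
  n1('d'): parent n0 fail=0; on 'd' 0 → fail=0;  out ∅∪∅=∅
  n5('b'): parent n0 fail=0; on 'b' 0 → fail=0;  out ∅∪∅=∅
  n2('dd'): parent n1 fail=0; on 'd' 0 → fail=1;  out ∅∪∅=∅
  n6('bc'): parent n5 fail=0; on 'c' 0 → fail=0;  out ∅∪∅=∅
  n3('ddb'): parent n2 fail=1; on 'b' 1→0 → fail=5;  out ∅∪∅=∅
  n7('bcc'): parent n6 fail=0; on 'c' 0 → fail=0;  out ∅∪∅=∅
  n4('ddbd'): parent n3 fail=5; on 'd' 5→0 → fail=1;  out {0}∪∅={0}
  n8('bccc'): parent n7 fail=0; on 'c' 0 → fail=0;  out {1}∪∅={1}

Run:
i=0 'c': node 0→0
i=1 'd': node 0→1
i=2 'c': node 1→0 ·f
i=3 'a': node 0→0
i=4 'd': node 0→1
i=5 'c': node 1→0 ·f
i=6 'e': node 0→0
i=7 'd': node 0→1
i=8 'd': node 1→2
i=9 'b': node 2→3
i=10 'd': node 3→4  → match P0@[7:10]
i=11 'b': node 4→5 ·f
i=12 'c': node 5→6
i=13 'b': node 6→5 ·f
i=14 'c': node 5→6
i=15 'c': node 6→7
i=16 'c': node 7→8  → match P1@[13:16]
i=17 'a': node 8→0 ·f
i=18 'a': node 0→0
i=19 'c': node 0→0
i=20 'd': node 0→1
i=21 'd': node 1→2
i=22 'b': node 2→3
i=23 'd': node 3→4  → match P0@[20:23]
i=24 'c': node 4→0 ·f
i=25 'e': node 0→0
i=26 'c': node 0→0
i=27 'd': node 0→1
i=28 'd': node 1→2

Result: [[10,0],[16,1],[23,0]]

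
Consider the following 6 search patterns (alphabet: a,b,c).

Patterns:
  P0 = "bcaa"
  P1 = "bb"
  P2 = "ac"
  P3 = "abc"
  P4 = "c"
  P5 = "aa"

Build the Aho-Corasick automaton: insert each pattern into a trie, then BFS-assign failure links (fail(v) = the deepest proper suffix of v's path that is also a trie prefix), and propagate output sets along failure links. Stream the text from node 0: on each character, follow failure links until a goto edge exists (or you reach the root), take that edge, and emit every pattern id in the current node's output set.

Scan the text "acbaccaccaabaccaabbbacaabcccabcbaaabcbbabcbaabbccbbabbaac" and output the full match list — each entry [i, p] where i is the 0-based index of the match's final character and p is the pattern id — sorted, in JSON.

Build automaton:
Trie nodes:
  n0 'ε': a→6 b→1 c→10
  n1 'b': b→5 c→2
  n2 'bc': a→3
  n3 'bca': a→4
  n4 'bcaa': ·  ←P0
  n5 'bb': ·  ←P1
  n6 'a': a→11 b→8 c→7
  n7 'ac': ·  ←P2
  n8 'ab': c→9
  n9 'abc': ·  ←P3
  n10 'c': ·  ←P4
  n11 'aa': ·  ←P5

Failure links (BFS by depth):
  fail(1) 'b': from fail(0)=0 chase 'b': 0 ⇒ 0;  out=∅∪out(0)=∅
  fail(6) 'a': from fail(0)=0 chase 'a': 0 ⇒ 0;  out=∅∪out(0)=∅
  fail(10) 'c': from fail(0)=0 chase 'c': 0 ⇒ 0;  out={4}∪out(0)={4}
  fail(2) 'bc': from fail(1)=0 chase 'c': 0 ⇒ 10;  out=∅∪out(10)={4}
  fail(5) 'bb': from fail(1)=0 chase 'b': 0 ⇒ 1;  out={1}∪out(1)={1}
  fail(7) 'ac': from fail(6)=0 chase 'c': 0 ⇒ 10;  out={2}∪out(10)={2,4}
  fail(8) 'ab': from fail(6)=0 chase 'b': 0 ⇒ 1;  out=∅∪out(1)=∅
  fail(11) 'aa': from fail(6)=0 chase 'a': 0 ⇒ 6;  out={5}∪out(6)={5}
  fail(3) 'bca': from fail(2)=10 chase 'a': 10→0 ⇒ 6;  out=∅∪out(6)=∅
  fail(9) 'abc': from fail(8)=1 chase 'c': 1 ⇒ 2;  out={3}∪out(2)={3,4}
  fail(4) 'bcaa': from fail(3)=6 chase 'a': 6 ⇒ 11;  out={0}∪out(11)={0,5}

Run:
[0] read 'a'  n0⇒n6
[1] read 'c'  n6⇒n7  ** P2@[0:1],P4@[1:1]
[2] read 'b'  n7⇒n1 (via fail)
[3] read 'a'  n1⇒n6 (via fail)
[4] read 'c'  n6⇒n7  ** P2@[3:4],P4@[4:4]
[5] read 'c'  n7⇒n10 (via fail)  ** P4@[5:5]
[6] read 'a'  n10⇒n6 (via fail)
[7] read 'c'  n6⇒n7  ** P2@[6:7],P4@[7:7]
[8] read 'c'  n7⇒n10 (via fail)  ** P4@[8:8]
[9] read 'a'  n10⇒n6 (via fail)
[10] read 'a'  n6⇒n11  ** P5@[9:10]
[11] read 'b'  n11⇒n8 (via fail)
[12] read 'a'  n8⇒n6 (via fail)
[13] read 'c'  n6⇒n7  ** P2@[12:13],P4@[13:13]
[14] read 'c'  n7⇒n10 (via fail)  ** P4@[14:14]
[15] read 'a'  n10⇒n6 (via fail)
[16] read 'a'  n6⇒n11  ** P5@[15:16]
[17] read 'b'  n11⇒n8 (via fail)
[18] read 'b'  n8⇒n5 (via fail)  ** P1@[17:18]
[19] read 'b'  n5⇒n5 (via fail)  ** P1@[18:19]
[20] read 'a'  n5⇒n6 (via fail)
[21] read 'c'  n6⇒n7  ** P2@[20:21],P4@[21:21]
[22] read 'a'  n7⇒n6 (via fail)
[23] read 'a'  n6⇒n11  ** P5@[22:23]
[24] read 'b'  n11⇒n8 (via fail)
[25] read 'c'  n8⇒n9  ** P3@[23:25],P4@[25:25]
[26] read 'c'  n9⇒n10 (via fail)  ** P4@[26:26]
[27] read 'c'  n10⇒n10 (via fail)  ** P4@[27:27]
[28] read 'a'  n10⇒n6 (via fail)
[29] read 'b'  n6⇒n8
[30] read 'c'  n8⇒n9  ** P3@[28:30],P4@[30:30]
[31] read 'b'  n9⇒n1 (via fail)
[32] read 'a'  n1⇒n6 (via fail)
[33] read 'a'  n6⇒n11  ** P5@[32:33]
[34] read 'a'  n11⇒n11 (via fail)  ** P5@[33:34]
[35] read 'b'  n11⇒n8 (via fail)
[36] read 'c'  n8⇒n9  ** P3@[34:36],P4@[36:36]
[37] read 'b'  n9⇒n1 (via fail)
[38] read 'b'  n1⇒n5  ** P1@[37:38]
[39] read 'a'  n5⇒n6 (via fail)
[40] read 'b'  n6⇒n8
[41] read 'c'  n8⇒n9  ** P3@[39:41],P4@[41:41]
[42] read 'b'  n9⇒n1 (via fail)
[43] read 'a'  n1⇒n6 (via fail)
[44] read 'a'  n6⇒n11  ** P5@[43:44]
[45] read 'b'  n11⇒n8 (via fail)
[46] read 'b'  n8⇒n5 (via fail)  ** P1@[45:46]
[47] read 'c'  n5⇒n2 (via fail)  ** P4@[47:47]
[48] read 'c'  n2⇒n10 (via fail)  ** P4@[48:48]
[49] read 'b'  n10⇒n1 (via fail)
[50] read 'b'  n1⇒n5  ** P1@[49:50]
[51] read 'a'  n5⇒n6 (via fail)
[52] read 'b'  n6⇒n8
[53] read 'b'  n8⇒n5 (via fail)  ** P1@[52:53]
[54] read 'a'  n5⇒n6 (via fail)
[55] read 'a'  n6⇒n11  ** P5@[54:55]
[56] read 'c'  n11⇒n7 (via fail)  ** P2@[55:56],P4@[56:56]

Result: [[1,2],[1,4],[4,2],[4,4],[5,4],[7,2],[7,4],[8,4],[10,5],[13,2],[13,4],[14,4],[16,5],[18,1],[19,1],[21,2],[21,4],[23,5],[25,3],[25,4],[26,4],[27,4],[30,3],[30,4],[33,5],[34,5],[36,3],[36,4],[38,1],[41,3],[41,4],[44,5],[46,1],[47,4],[48,4],[50,1],[53,1],[55,5],[56,2],[56,4]]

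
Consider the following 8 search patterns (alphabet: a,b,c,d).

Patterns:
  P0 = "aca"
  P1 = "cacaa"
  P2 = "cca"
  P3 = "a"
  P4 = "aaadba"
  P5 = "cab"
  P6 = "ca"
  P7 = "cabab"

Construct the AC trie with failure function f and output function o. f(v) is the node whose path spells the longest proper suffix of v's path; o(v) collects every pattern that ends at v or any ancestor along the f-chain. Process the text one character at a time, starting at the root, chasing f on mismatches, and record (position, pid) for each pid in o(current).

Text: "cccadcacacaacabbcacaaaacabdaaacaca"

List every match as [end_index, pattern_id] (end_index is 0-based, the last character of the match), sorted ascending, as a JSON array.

Build automaton:
Trie (insert patterns):
  n0 'ε': a→1 c→4
  n1 'a': a→11 c→2  ←P3
  n2 'ac': a→3
  n3 'aca': ·  ←P0
  n4 'c': a→5 c→9
  n5 'ca': b→16 c→6  ←P6
  n6 'cac': a→7
  n7 'caca': a→8
  n8 'cacaa': ·  ←P1
  n9 'cc': a→10
  n10 'cca': ·  ←P2
  n11 'aa': a→12
  n12 'aaa': d→13
  n13 'aaad': b→14
  n14 'aaadb': a→15
  n15 'aaadba': ·  ←P4
  n16 'cab': a→17  ←P5
  n17 'caba': b→18
  n18 'cabab': ·  ←P7

Failure links (BFS by depth):
  n1('a'): parent n0 fail=0; on 'a' 0 → fail=0;  out {3}∪∅={3}
  n4('c'): parent n0 fail=0; on 'c' 0 → fail=0;  out ∅∪∅=∅
  n2('ac'): parent n1 fail=0; on 'c' 0 → fail=4;  out ∅∪∅=∅
  n5('ca'): parent n4 fail=0; on 'a' 0 → fail=1;  out {6}∪{3}={3,6}
  n9('cc'): parent n4 fail=0; on 'c' 0 → fail=4;  out ∅∪∅=∅
  n11('aa'): parent n1 fail=0; on 'a' 0 → fail=1;  out ∅∪{3}={3}
  n3('aca'): parent n2 fail=4; on 'a' 4 → fail=5;  out {0}∪{3,6}={0,3,6}
  n6('cac'): parent n5 fail=1; on 'c' 1 → fail=2;  out ∅∪∅=∅
  n10('cca'): parent n9 fail=4; on 'a' 4 → fail=5;  out {2}∪{3,6}={2,3,6}
  n12('aaa'): parent n11 fail=1; on 'a' 1 → fail=11;  out ∅∪{3}={3}
  n16('cab'): parent n5 fail=1; on 'b' 1→0 → fail=0;  out {5}∪∅={5}
  n7('caca'): parent n6 fail=2; on 'a' 2 → fail=3;  out ∅∪{0,3,6}={0,3,6}
  n13('aaad'): parent n12 fail=11; on 'd' 11→1→0 → fail=0;  out ∅∪∅=∅
  n17('caba'): parent n16 fail=0; on 'a' 0 → fail=1;  out ∅∪{3}={3}
  n8('cacaa'): parent n7 fail=3; on 'a' 3→5→1 → fail=11;  out {1}∪{3}={1,3}
  n14('aaadb'): parent n13 fail=0; on 'b' 0 → fail=0;  out ∅∪∅=∅
  n18('cabab'): parent n17 fail=1; on 'b' 1→0 → fail=0;  out {7}∪∅={7}
  n15('aaadba'): parent n14 fail=0; on 'a' 0 → fail=1;  out {4}∪{3}={3,4}

Text stream:
i=0 'c': node 0→4
i=1 'c': node 4→9
i=2 'c': node 9→9 (fail-walked)
i=3 'a': node 9→10  → match P2@[1:3],P3@[3:3],P6@[2:3]
i=4 'd': node 10→0 (fail-walked)
i=5 'c': node 0→4
i=6 'a': node 4→5  → match P3@[6:6],P6@[5:6]
i=7 'c': node 5→6
i=8 'a': node 6→7  → match P0@[6:8],P3@[8:8],P6@[7:8]
i=9 'c': node 7→6 (fail-walked)
i=10 'a': node 6→7  → match P0@[8:10],P3@[10:10],P6@[9:10]
i=11 'a': node 7→8  → match P1@[7:11],P3@[11:11]
i=12 'c': node 8→2 (fail-walked)
i=13 'a': node 2→3  → match P0@[11:13],P3@[13:13],P6@[12:13]
i=14 'b': node 3→16 (fail-walked)  → match P5@[12:14]
i=15 'b': node 16→0 (fail-walked)
i=16 'c': node 0→4
i=17 'a': node 4→5  → match P3@[17:17],P6@[16:17]
i=18 'c': node 5→6
i=19 'a': node 6→7  → match P0@[17:19],P3@[19:19],P6@[18:19]
i=20 'a': node 7→8  → match P1@[16:20],P3@[20:20]
i=21 'a': node 8→12 (fail-walked)  → match P3@[21:21]
i=22 'a': node 12→12 (fail-walked)  → match P3@[22:22]
i=23 'c': node 12→2 (fail-walked)
i=24 'a': node 2→3  → match P0@[22:24],P3@[24:24],P6@[23:24]
i=25 'b': node 3→16 (fail-walked)  → match P5@[23:25]
i=26 'd': node 16→0 (fail-walked)
i=27 'a': node 0→1  → match P3@[27:27]
i=28 'a': node 1→11  → match P3@[28:28]
i=29 'a': node 11→12  → match P3@[29:29]
i=30 'c': node 12→2 (fail-walked)
i=31 'a': node 2→3  → match P0@[29:31],P3@[31:31],P6@[30:31]
i=32 'c': node 3→6 (fail-walked)
i=33 'a': node 6→7  → match P0@[31:33],P3@[33:33],P6@[32:33]

Result: [[3,2],[3,3],[3,6],[6,3],[6,6],[8,0],[8,3],[8,6],[10,0],[10,3],[10,6],[11,1],[11,3],[13,0],[13,3],[13,6],[14,5],[17,3],[17,6],[19,0],[19,3],[19,6],[20,1],[20,3],[21,3],[22,3],[24,0],[24,3],[24,6],[25,5],[27,3],[28,3],[29,3],[31,0],[31,3],[31,6],[33,0],[33,3],[33,6]]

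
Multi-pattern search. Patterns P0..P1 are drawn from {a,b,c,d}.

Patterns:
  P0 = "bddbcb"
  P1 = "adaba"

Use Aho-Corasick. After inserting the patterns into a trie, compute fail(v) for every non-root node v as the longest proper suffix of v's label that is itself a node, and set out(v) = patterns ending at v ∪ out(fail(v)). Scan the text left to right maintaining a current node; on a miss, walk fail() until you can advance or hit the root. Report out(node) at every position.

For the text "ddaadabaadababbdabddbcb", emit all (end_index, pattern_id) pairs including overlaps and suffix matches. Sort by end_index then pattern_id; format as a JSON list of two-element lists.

Build automaton:
Trie nodes:
  n0 'ε': a→7 b→1
  n1 'b': d→2
  n2 'bd': d→3
  n3 'bdd': b→4
  n4 'bddb': c→5
  n5 'bddbc': b→6
  n6 'bddbcb': ·  ←P0
  n7 'a': d→8
  n8 'ad': a→9
  n9 'ada': b→10
  n10 'adab': a→11
  n11 'adaba': ·  ←P1

Failure links (BFS by depth):
  fail(1) 'b': from fail(0)=0 chase 'b': 0 ⇒ 0;  out=∅∪out(0)=∅
  fail(7) 'a': from fail(0)=0 chase 'a': 0 ⇒ 0;  out=∅∪out(0)=∅
  fail(2) 'bd': from fail(1)=0 chase 'd': 0 ⇒ 0;  out=∅∪out(0)=∅
  fail(8) 'ad': from fail(7)=0 chase 'd': 0 ⇒ 0;  out=∅∪out(0)=∅
  fail(3) 'bdd': from fail(2)=0 chase 'd': 0 ⇒ 0;  out=∅∪out(0)=∅
  fail(9) 'ada': from fail(8)=0 chase 'a': 0 ⇒ 7;  out=∅∪out(7)=∅
  fail(4) 'bddb': from fail(3)=0 chase 'b': 0 ⇒ 1;  out=∅∪out(1)=∅
  fail(10) 'adab': from fail(9)=7 chase 'b': 7→0 ⇒ 1;  out=∅∪out(1)=∅
  fail(5) 'bddbc': from fail(4)=1 chase 'c': 1→0 ⇒ 0;  out=∅∪out(0)=∅
  fail(11) 'adaba': from fail(10)=1 chase 'a': 1→0 ⇒ 7;  out={1}∪out(7)={1}
  fail(6) 'bddbcb': from fail(5)=0 chase 'b': 0 ⇒ 1;  out={0}∪out(1)={0}

Scan:
[0] read 'd'  n0⇒n0
[1] read 'd'  n0⇒n0
[2] read 'a'  n0⇒n7
[3] read 'a'  n7⇒n7 (via fail)
[4] read 'd'  n7⇒n8
[5] read 'a'  n8⇒n9
[6] read 'b'  n9⇒n10
[7] read 'a'  n10⇒n11  emit P1@[3:7]
[8] read 'a'  n11⇒n7 (via fail)
[9] read 'd'  n7⇒n8
[10] read 'a'  n8⇒n9
[11] read 'b'  n9⇒n10
[12] read 'a'  n10⇒n11  emit P1@[8:12]
[13] read 'b'  n11⇒n1 (via fail)
[14] read 'b'  n1⇒n1 (via fail)
[15] read 'd'  n1⇒n2
[16] read 'a'  n2⇒n7 (via fail)
[17] read 'b'  n7⇒n1 (via fail)
[18] read 'd'  n1⇒n2
[19] read 'd'  n2⇒n3
[20] read 'b'  n3⇒n4
[21] read 'c'  n4⇒n5
[22] read 'b'  n5⇒n6  emit P0@[17:22]

All matches (sorted): [[7,1],[12,1],[22,0]]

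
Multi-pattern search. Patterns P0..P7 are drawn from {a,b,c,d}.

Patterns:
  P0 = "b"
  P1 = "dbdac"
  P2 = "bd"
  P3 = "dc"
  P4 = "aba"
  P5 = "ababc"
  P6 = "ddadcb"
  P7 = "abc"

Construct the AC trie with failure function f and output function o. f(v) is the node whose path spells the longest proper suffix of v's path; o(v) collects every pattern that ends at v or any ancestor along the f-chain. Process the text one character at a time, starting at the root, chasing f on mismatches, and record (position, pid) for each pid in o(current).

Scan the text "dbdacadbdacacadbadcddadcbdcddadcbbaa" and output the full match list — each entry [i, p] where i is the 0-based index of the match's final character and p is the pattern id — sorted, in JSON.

Build:
Trie nodes:
  0='ε' goto a→9 b→1 d→2
  1='b' goto d→7  ←P0
  2='d' goto b→3 c→8 d→14
  3='db' goto d→4
  4='dbd' goto a→5
  5='dbda' goto c→6
  6='dbdac' goto ·  ←P1
  7='bd' goto ·  ←P2
  8='dc' goto ·  ←P3
  9='a' goto b→10
  10='ab' goto a→11 c→19
  11='aba' goto b→12  ←P4
  12='abab' goto c→13
  13='ababc' goto ·  ←P5
  14='dd' goto a→15
  15='dda' goto d→16
  16='ddad' goto c→17
  17='ddadc' goto b→18
  18='ddadcb' goto ·  ←P6
  19='abc' goto ·  ←P7

Failure links (BFS by depth):
  fail(1) 'b': from fail(0)=0 chase 'b': 0 ⇒ 0;  out={0}∪out(0)={0}
  fail(2) 'd': from fail(0)=0 chase 'd': 0 ⇒ 0;  out=∅∪out(0)=∅
  fail(9) 'a': from fail(0)=0 chase 'a': 0 ⇒ 0;  out=∅∪out(0)=∅
  fail(3) 'db': from fail(2)=0 chase 'b': 0 ⇒ 1;  out=∅∪out(1)={0}
  fail(7) 'bd': from fail(1)=0 chase 'd': 0 ⇒ 2;  out={2}∪out(2)={2}
  fail(8) 'dc': from fail(2)=0 chase 'c': 0 ⇒ 0;  out={3}∪out(0)={3}
  fail(10) 'ab': from fail(9)=0 chase 'b': 0 ⇒ 1;  out=∅∪out(1)={0}
  fail(14) 'dd': from fail(2)=0 chase 'd': 0 ⇒ 2;  out=∅∪out(2)=∅
  fail(4) 'dbd': from fail(3)=1 chase 'd': 1 ⇒ 7;  out=∅∪out(7)={2}
  fail(11) 'aba': from fail(10)=1 chase 'a': 1→0 ⇒ 9;  out={4}∪out(9)={4}
  fail(15) 'dda': from fail(14)=2 chase 'a': 2→0 ⇒ 9;  out=∅∪out(9)=∅
  fail(19) 'abc': from fail(10)=1 chase 'c': 1→0 ⇒ 0;  out={7}∪out(0)={7}
  fail(5) 'dbda': from fail(4)=7 chase 'a': 7→2→0 ⇒ 9;  out=∅∪out(9)=∅
  fail(12) 'abab': from fail(11)=9 chase 'b': 9 ⇒ 10;  out=∅∪out(10)={0}
  fail(16) 'ddad': from fail(15)=9 chase 'd': 9→0 ⇒ 2;  out=∅∪out(2)=∅
  fail(6) 'dbdac': from fail(5)=9 chase 'c': 9→0 ⇒ 0;  out={1}∪out(0)={1}
  fail(13) 'ababc': from fail(12)=10 chase 'c': 10 ⇒ 19;  out={5}∪out(19)={5,7}
  fail(17) 'ddadc': from fail(16)=2 chase 'c': 2 ⇒ 8;  out=∅∪out(8)={3}
  fail(18) 'ddadcb': from fail(17)=8 chase 'b': 8→0 ⇒ 1;  out={6}∪out(1)={0,6}

Text stream:
pos 0 'd': at 2
pos 1 'b': at 3  → match P0@[1:1]
pos 2 'd': at 4  → match P2@[1:2]
pos 3 'a': at 5
pos 4 'c': at 6  → match P1@[0:4]
pos 5 'a': at 9 ·f
pos 6 'd': at 2 ·f
pos 7 'b': at 3  → match P0@[7:7]
pos 8 'd': at 4  → match P2@[7:8]
pos 9 'a': at 5
pos 10 'c': at 6  → match P1@[6:10]
pos 11 'a': at 9 ·f
pos 12 'c': at 0 ·f
pos 13 'a': at 9
pos 14 'd': at 2 ·f
pos 15 'b': at 3  → match P0@[15:15]
pos 16 'a': at 9 ·f
pos 17 'd': at 2 ·f
pos 18 'c': at 8  → match P3@[17:18]
pos 19 'd': at 2 ·f
pos 20 'd': at 14
pos 21 'a': at 15
pos 22 'd': at 16
pos 23 'c': at 17  → match P3@[22:23]
pos 24 'b': at 18  → match P0@[24:24],P6@[19:24]
pos 25 'd': at 7 ·f  → match P2@[24:25]
pos 26 'c': at 8 ·f  → match P3@[25:26]
pos 27 'd': at 2 ·f
pos 28 'd': at 14
pos 29 'a': at 15
pos 30 'd': at 16
pos 31 'c': at 17  → match P3@[30:31]
pos 32 'b': at 18  → match P0@[32:32],P6@[27:32]
pos 33 'b': at 1 ·f  → match P0@[33:33]
pos 34 'a': at 9 ·f
pos 35 'a': at 9 ·f

All matches (sorted): [[1,0],[2,2],[4,1],[7,0],[8,2],[10,1],[15,0],[18,3],[23,3],[24,0],[24,6],[25,2],[26,3],[31,3],[32,0],[32,6],[33,0]]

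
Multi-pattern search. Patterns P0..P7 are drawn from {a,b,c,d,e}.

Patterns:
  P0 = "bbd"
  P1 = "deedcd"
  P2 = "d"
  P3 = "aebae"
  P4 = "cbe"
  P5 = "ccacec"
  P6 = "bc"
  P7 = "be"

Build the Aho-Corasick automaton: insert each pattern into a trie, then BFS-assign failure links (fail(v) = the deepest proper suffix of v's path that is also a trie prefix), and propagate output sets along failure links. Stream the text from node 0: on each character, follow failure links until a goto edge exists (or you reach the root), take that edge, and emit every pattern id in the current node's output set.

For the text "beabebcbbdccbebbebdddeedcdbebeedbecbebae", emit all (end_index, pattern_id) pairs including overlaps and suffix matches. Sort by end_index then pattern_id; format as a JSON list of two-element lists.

Build automaton:
Trie (insert patterns):
  0='ε' goto a→10 b→1 c→15 d→4
  1='b' goto b→2 c→23 e→24
  2='bb' goto d→3
  3='bbd' goto ·  ←P0
  4='d' goto e→5  ←P2
  5='de' goto e→6
  6='dee' goto d→7
  7='deed' goto c→8
  8='deedc' goto d→9
  9='deedcd' goto ·  ←P1
  10='a' goto e→11
  11='ae' goto b→12
  12='aeb' goto a→13
  13='aeba' goto e→14
  14='aebae' goto ·  ←P3
  15='c' goto b→16 c→18
  16='cb' goto e→17
  17='cbe' goto ·  ←P4
  18='cc' goto a→19
  19='cca' goto c→20
  20='ccac' goto e→21
  21='ccace' goto c→22
  22='ccacec' goto ·  ←P5
  23='bc' goto ·  ←P6
  24='be' goto ·  ←P7

Failure links (BFS by depth):
  fail(1) 'b': from fail(0)=0 chase 'b': 0 ⇒ 0;  out=∅∪out(0)=∅
  fail(4) 'd': from fail(0)=0 chase 'd': 0 ⇒ 0;  out={2}∪out(0)={2}
  fail(10) 'a': from fail(0)=0 chase 'a': 0 ⇒ 0;  out=∅∪out(0)=∅
  fail(15) 'c': from fail(0)=0 chase 'c': 0 ⇒ 0;  out=∅∪out(0)=∅
  fail(2) 'bb': from fail(1)=0 chase 'b': 0 ⇒ 1;  out=∅∪out(1)=∅
  fail(5) 'de': from fail(4)=0 chase 'e': 0 ⇒ 0;  out=∅∪out(0)=∅
  fail(11) 'ae': from fail(10)=0 chase 'e': 0 ⇒ 0;  out=∅∪out(0)=∅
  fail(16) 'cb': from fail(15)=0 chase 'b': 0 ⇒ 1;  out=∅∪out(1)=∅
  fail(18) 'cc': from fail(15)=0 chase 'c': 0 ⇒ 15;  out=∅∪out(15)=∅
  fail(23) 'bc': from fail(1)=0 chase 'c': 0 ⇒ 15;  out={6}∪out(15)={6}
  fail(24) 'be': from fail(1)=0 chase 'e': 0 ⇒ 0;  out={7}∪out(0)={7}
  fail(3) 'bbd': from fail(2)=1 chase 'd': 1→0 ⇒ 4;  out={0}∪out(4)={0,2}
  fail(6) 'dee': from fail(5)=0 chase 'e': 0 ⇒ 0;  out=∅∪out(0)=∅
  fail(12) 'aeb': from fail(11)=0 chase 'b': 0 ⇒ 1;  out=∅∪out(1)=∅
  fail(17) 'cbe': from fail(16)=1 chase 'e': 1 ⇒ 24;  out={4}∪out(24)={4,7}
  fail(19) 'cca': from fail(18)=15 chase 'a': 15→0 ⇒ 10;  out=∅∪out(10)=∅
  fail(7) 'deed': from fail(6)=0 chase 'd': 0 ⇒ 4;  out=∅∪out(4)={2}
  fail(13) 'aeba': from fail(12)=1 chase 'a': 1→0 ⇒ 10;  out=∅∪out(10)=∅
  fail(20) 'ccac': from fail(19)=10 chase 'c': 10→0 ⇒ 15;  out=∅∪out(15)=∅
  fail(8) 'deedc': from fail(7)=4 chase 'c': 4→0 ⇒ 15;  out=∅∪out(15)=∅
  fail(14) 'aebae': from fail(13)=10 chase 'e': 10 ⇒ 11;  out={3}∪out(11)={3}
  fail(21) 'ccace': from fail(20)=15 chase 'e': 15→0 ⇒ 0;  out=∅∪out(0)=∅
  fail(9) 'deedcd': from fail(8)=15 chase 'd': 15→0 ⇒ 4;  out={1}∪out(4)={1,2}
  fail(22) 'ccacec': from fail(21)=0 chase 'c': 0 ⇒ 15;  out={5}∪out(15)={5}

Run:
pos 0 'b': at 1
pos 1 'e': at 24  → match P7@[0:1]
pos 2 'a': at 10 ·f
pos 3 'b': at 1 ·f
pos 4 'e': at 24  → match P7@[3:4]
pos 5 'b': at 1 ·f
pos 6 'c': at 23  → match P6@[5:6]
pos 7 'b': at 16 ·f
pos 8 'b': at 2 ·f
pos 9 'd': at 3  → match P0@[7:9],P2@[9:9]
pos 10 'c': at 15 ·f
pos 11 'c': at 18
pos 12 'b': at 16 ·f
pos 13 'e': at 17  → match P4@[11:13],P7@[12:13]
pos 14 'b': at 1 ·f
pos 15 'b': at 2
pos 16 'e': at 24 ·f  → match P7@[15:16]
pos 17 'b': at 1 ·f
pos 18 'd': at 4 ·f  → match P2@[18:18]
pos 19 'd': at 4 ·f  → match P2@[19:19]
pos 20 'd': at 4 ·f  → match P2@[20:20]
pos 21 'e': at 5
pos 22 'e': at 6
pos 23 'd': at 7  → match P2@[23:23]
pos 24 'c': at 8
pos 25 'd': at 9  → match P1@[20:25],P2@[25:25]
pos 26 'b': at 1 ·f
pos 27 'e': at 24  → match P7@[26:27]
pos 28 'b': at 1 ·f
pos 29 'e': at 24  → match P7@[28:29]
pos 30 'e': at 0 ·f
pos 31 'd': at 4  → match P2@[31:31]
pos 32 'b': at 1 ·f
pos 33 'e': at 24  → match P7@[32:33]
pos 34 'c': at 15 ·f
pos 35 'b': at 16
pos 36 'e': at 17  → match P4@[34:36],P7@[35:36]
pos 37 'b': at 1 ·f
pos 38 'a': at 10 ·f
pos 39 'e': at 11

Matches: [[1,7],[4,7],[6,6],[9,0],[9,2],[13,4],[13,7],[16,7],[18,2],[19,2],[20,2],[23,2],[25,1],[25,2],[27,7],[29,7],[31,2],[33,7],[36,4],[36,7]]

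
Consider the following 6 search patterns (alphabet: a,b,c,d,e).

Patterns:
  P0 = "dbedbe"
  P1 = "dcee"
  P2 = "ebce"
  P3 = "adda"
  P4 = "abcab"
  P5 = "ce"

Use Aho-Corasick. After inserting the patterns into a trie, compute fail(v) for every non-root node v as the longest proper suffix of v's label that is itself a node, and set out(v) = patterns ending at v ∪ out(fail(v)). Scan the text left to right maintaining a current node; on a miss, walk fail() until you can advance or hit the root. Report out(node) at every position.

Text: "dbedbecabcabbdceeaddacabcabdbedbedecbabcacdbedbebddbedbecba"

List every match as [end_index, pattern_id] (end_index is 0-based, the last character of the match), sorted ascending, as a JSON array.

Construct AC machine:
Trie (insert patterns):
  n0 'ε': a→14 c→22 d→1 e→10
  n1 'd': b→2 c→7
  n2 'db': e→3
  n3 'dbe': d→4
  n4 'dbed': b→5
  n5 'dbedb': e→6
  n6 'dbedbe': ·  ←P0
  n7 'dc': e→8
  n8 'dce': e→9
  n9 'dcee': ·  ←P1
  n10 'e': b→11
  n11 'eb': c→12
  n12 'ebc': e→13
  n13 'ebce': ·  ←P2
  n14 'a': b→18 d→15
  n15 'ad': d→16
  n16 'add': a→17
  n17 'adda': ·  ←P3
  n18 'ab': c→19
  n19 'abc': a→20
  n20 'abca': b→21
  n21 'abcab': ·  ←P4
  n22 'c': e→23
  n23 'ce': ·  ←P5

BFS fail/out derivation:
  fail(1) 'd': from fail(0)=0 chase 'd': 0 ⇒ 0;  out=∅∪out(0)=∅
  fail(10) 'e': from fail(0)=0 chase 'e': 0 ⇒ 0;  out=∅∪out(0)=∅
  fail(14) 'a': from fail(0)=0 chase 'a': 0 ⇒ 0;  out=∅∪out(0)=∅
  fail(22) 'c': from fail(0)=0 chase 'c': 0 ⇒ 0;  out=∅∪out(0)=∅
  fail(2) 'db': from fail(1)=0 chase 'b': 0 ⇒ 0;  out=∅∪out(0)=∅
  fail(7) 'dc': from fail(1)=0 chase 'c': 0 ⇒ 22;  out=∅∪out(22)=∅
  fail(11) 'eb': from fail(10)=0 chase 'b': 0 ⇒ 0;  out=∅∪out(0)=∅
  fail(15) 'ad': from fail(14)=0 chase 'd': 0 ⇒ 1;  out=∅∪out(1)=∅
  fail(18) 'ab': from fail(14)=0 chase 'b': 0 ⇒ 0;  out=∅∪out(0)=∅
  fail(23) 'ce': from fail(22)=0 chase 'e': 0 ⇒ 10;  out={5}∪out(10)={5}
  fail(3) 'dbe': from fail(2)=0 chase 'e': 0 ⇒ 10;  out=∅∪out(10)=∅
  fail(8) 'dce': from fail(7)=22 chase 'e': 22 ⇒ 23;  out=∅∪out(23)={5}
  fail(12) 'ebc': from fail(11)=0 chase 'c': 0 ⇒ 22;  out=∅∪out(22)=∅
  fail(16) 'add': from fail(15)=1 chase 'd': 1→0 ⇒ 1;  out=∅∪out(1)=∅
  fail(19) 'abc': from fail(18)=0 chase 'c': 0 ⇒ 22;  out=∅∪out(22)=∅
  fail(4) 'dbed': from fail(3)=10 chase 'd': 10→0 ⇒ 1;  out=∅∪out(1)=∅
  fail(9) 'dcee': from fail(8)=23 chase 'e': 23→10→0 ⇒ 10;  out={1}∪out(10)={1}
  fail(13) 'ebce': from fail(12)=22 chase 'e': 22 ⇒ 23;  out={2}∪out(23)={2,5}
  fail(17) 'adda': from fail(16)=1 chase 'a': 1→0 ⇒ 14;  out={3}∪out(14)={3}
  fail(20) 'abca': from fail(19)=22 chase 'a': 22→0 ⇒ 14;  out=∅∪out(14)=∅
  fail(5) 'dbedb': from fail(4)=1 chase 'b': 1 ⇒ 2;  out=∅∪out(2)=∅
  fail(21) 'abcab': from fail(20)=14 chase 'b': 14 ⇒ 18;  out={4}∪out(18)={4}
  fail(6) 'dbedbe': from fail(5)=2 chase 'e': 2 ⇒ 3;  out={0}∪out(3)={0}

Text stream:
i=0 'd': node 0→1
i=1 'b': node 1→2
i=2 'e': node 2→3
i=3 'd': node 3→4
i=4 'b': node 4→5
i=5 'e': node 5→6  emit P0@[0:5]
i=6 'c': node 6→22 ·f
i=7 'a': node 22→14 ·f
i=8 'b': node 14→18
i=9 'c': node 18→19
i=10 'a': node 19→20
i=11 'b': node 20→21  emit P4@[7:11]
i=12 'b': node 21→0 ·f
i=13 'd': node 0→1
i=14 'c': node 1→7
i=15 'e': node 7→8  emit P5@[14:15]
i=16 'e': node 8→9  emit P1@[13:16]
i=17 'a': node 9→14 ·f
i=18 'd': node 14→15
i=19 'd': node 15→16
i=20 'a': node 16→17  emit P3@[17:20]
i=21 'c': node 17→22 ·f
i=22 'a': node 22→14 ·f
i=23 'b': node 14→18
i=24 'c': node 18→19
i=25 'a': node 19→20
i=26 'b': node 20→21  emit P4@[22:26]
i=27 'd': node 21→1 ·f
i=28 'b': node 1→2
i=29 'e': node 2→3
i=30 'd': node 3→4
i=31 'b': node 4→5
i=32 'e': node 5→6  emit P0@[27:32]
i=33 'd': node 6→4 ·f
i=34 'e': node 4→10 ·f
i=35 'c': node 10→22 ·f
i=36 'b': node 22→0 ·f
i=37 'a': node 0→14
i=38 'b': node 14→18
i=39 'c': node 18→19
i=40 'a': node 19→20
i=41 'c': node 20→22 ·f
i=42 'd': node 22→1 ·f
i=43 'b': node 1→2
i=44 'e': node 2→3
i=45 'd': node 3→4
i=46 'b': node 4→5
i=47 'e': node 5→6  emit P0@[42:47]
i=48 'b': node 6→11 ·f
i=49 'd': node 11→1 ·f
i=50 'd': node 1→1 ·f
i=51 'b': node 1→2
i=52 'e': node 2→3
i=53 'd': node 3→4
i=54 'b': node 4→5
i=55 'e': node 5→6  emit P0@[50:55]
i=56 'c': node 6→22 ·f
i=57 'b': node 22→0 ·f
i=58 'a': node 0→14

Result: [[5,0],[11,4],[15,5],[16,1],[20,3],[26,4],[32,0],[47,0],[55,0]]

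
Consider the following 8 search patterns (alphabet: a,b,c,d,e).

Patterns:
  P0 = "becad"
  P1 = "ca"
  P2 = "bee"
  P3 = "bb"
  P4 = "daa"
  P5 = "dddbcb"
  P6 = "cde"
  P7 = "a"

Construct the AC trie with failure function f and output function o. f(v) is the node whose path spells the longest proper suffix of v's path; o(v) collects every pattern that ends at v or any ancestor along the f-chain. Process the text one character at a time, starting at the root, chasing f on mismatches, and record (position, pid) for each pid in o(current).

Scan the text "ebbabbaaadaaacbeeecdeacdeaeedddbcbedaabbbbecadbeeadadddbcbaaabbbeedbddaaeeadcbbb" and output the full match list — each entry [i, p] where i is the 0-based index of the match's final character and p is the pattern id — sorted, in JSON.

Construct AC machine:
Trie (insert patterns):
  0='ε' goto a→20 b→1 c→6 d→10
  1='b' goto b→9 e→2
  2='be' goto c→3 e→8
  3='bec' goto a→4
  4='beca' goto d→5
  5='becad' goto ·  [P0 ends]
  6='c' goto a→7 d→18
  7='ca' goto ·  [P1 ends]
  8='bee' goto ·  [P2 ends]
  9='bb' goto ·  [P3 ends]
  10='d' goto a→11 d→13
  11='da' goto a→12
  12='daa' goto ·  [P4 ends]
  13='dd' goto d→14
  14='ddd' goto b→15
  15='dddb' goto c→16
  16='dddbc' goto b→17
  17='dddbcb' goto ·  [P5 ends]
  18='cd' goto e→19
  19='cde' goto ·  [P6 ends]
  20='a' goto ·  [P7 ends]

Failure links (BFS by depth):
  fail(1) 'b': from fail(0)=0 chase 'b': 0 ⇒ 0;  out=∅∪out(0)=∅
  fail(6) 'c': from fail(0)=0 chase 'c': 0 ⇒ 0;  out=∅∪out(0)=∅
  fail(10) 'd': from fail(0)=0 chase 'd': 0 ⇒ 0;  out=∅∪out(0)=∅
  fail(20) 'a': from fail(0)=0 chase 'a': 0 ⇒ 0;  out={7}∪out(0)={7}
  fail(2) 'be': from fail(1)=0 chase 'e': 0 ⇒ 0;  out=∅∪out(0)=∅
  fail(7) 'ca': from fail(6)=0 chase 'a': 0 ⇒ 20;  out={1}∪out(20)={1,7}
  fail(9) 'bb': from fail(1)=0 chase 'b': 0 ⇒ 1;  out={3}∪out(1)={3}
  fail(11) 'da': from fail(10)=0 chase 'a': 0 ⇒ 20;  out=∅∪out(20)={7}
  fail(13) 'dd': from fail(10)=0 chase 'd': 0 ⇒ 10;  out=∅∪out(10)=∅
  fail(18) 'cd': from fail(6)=0 chase 'd': 0 ⇒ 10;  out=∅∪out(10)=∅
  fail(3) 'bec': from fail(2)=0 chase 'c': 0 ⇒ 6;  out=∅∪out(6)=∅
  fail(8) 'bee': from fail(2)=0 chase 'e': 0 ⇒ 0;  out={2}∪out(0)={2}
  fail(12) 'daa': from fail(11)=20 chase 'a': 20→0 ⇒ 20;  out={4}∪out(20)={4,7}
  fail(14) 'ddd': from fail(13)=10 chase 'd': 10 ⇒ 13;  out=∅∪out(13)=∅
  fail(19) 'cde': from fail(18)=10 chase 'e': 10→0 ⇒ 0;  out={6}∪out(0)={6}
  fail(4) 'beca': from fail(3)=6 chase 'a': 6 ⇒ 7;  out=∅∪out(7)={1,7}
  fail(15) 'dddb': from fail(14)=13 chase 'b': 13→10→0 ⇒ 1;  out=∅∪out(1)=∅
  fail(5) 'becad': from fail(4)=7 chase 'd': 7→20→0 ⇒ 10;  out={0}∪out(10)={0}
  fail(16) 'dddbc': from fail(15)=1 chase 'c': 1→0 ⇒ 6;  out=∅∪out(6)=∅
  fail(17) 'dddbcb': from fail(16)=6 chase 'b': 6→0 ⇒ 1;  out={5}∪out(1)={5}

Run:
i=0 'e': node 0→0
i=1 'b': node 0→1
i=2 'b': node 1→9  ** P3@[1:2]
i=3 'a': node 9→20 (fail-walked)  ** P7@[3:3]
i=4 'b': node 20→1 (fail-walked)
i=5 'b': node 1→9  ** P3@[4:5]
i=6 'a': node 9→20 (fail-walked)  ** P7@[6:6]
i=7 'a': node 20→20 (fail-walked)  ** P7@[7:7]
i=8 'a': node 20→20 (fail-walked)  ** P7@[8:8]
i=9 'd': node 20→10 (fail-walked)
i=10 'a': node 10→11  ** P7@[10:10]
i=11 'a': node 11→12  ** P4@[9:11],P7@[11:11]
i=12 'a': node 12→20 (fail-walked)  ** P7@[12:12]
i=13 'c': node 20→6 (fail-walked)
i=14 'b': node 6→1 (fail-walked)
i=15 'e': node 1→2
i=16 'e': node 2→8  ** P2@[14:16]
i=17 'e': node 8→0 (fail-walked)
i=18 'c': node 0→6
i=19 'd': node 6→18
i=20 'e': node 18→19  ** P6@[18:20]
i=21 'a': node 19→20 (fail-walked)  ** P7@[21:21]
i=22 'c': node 20→6 (fail-walked)
i=23 'd': node 6→18
i=24 'e': node 18→19  ** P6@[22:24]
i=25 'a': node 19→20 (fail-walked)  ** P7@[25:25]
i=26 'e': node 20→0 (fail-walked)
i=27 'e': node 0→0
i=28 'd': node 0→10
i=29 'd': node 10→13
i=30 'd': node 13→14
i=31 'b': node 14→15
i=32 'c': node 15→16
i=33 'b': node 16→17  ** P5@[28:33]
i=34 'e': node 17→2 (fail-walked)
i=35 'd': node 2→10 (fail-walked)
i=36 'a': node 10→11  ** P7@[36:36]
i=37 'a': node 11→12  ** P4@[35:37],P7@[37:37]
i=38 'b': node 12→1 (fail-walked)
i=39 'b': node 1→9  ** P3@[38:39]
i=40 'b': node 9→9 (fail-walked)  ** P3@[39:40]
i=41 'b': node 9→9 (fail-walked)  ** P3@[40:41]
i=42 'e': node 9→2 (fail-walked)
i=43 'c': node 2→3
i=44 'a': node 3→4  ** P1@[43:44],P7@[44:44]
i=45 'd': node 4→5  ** P0@[41:45]
i=46 'b': node 5→1 (fail-walked)
i=47 'e': node 1→2
i=48 'e': node 2→8  ** P2@[46:48]
i=49 'a': node 8→20 (fail-walked)  ** P7@[49:49]
i=50 'd': node 20→10 (fail-walked)
i=51 'a': node 10→11  ** P7@[51:51]
i=52 'd': node 11→10 (fail-walked)
i=53 'd': node 10→13
i=54 'd': node 13→14
i=55 'b': node 14→15
i=56 'c': node 15→16
i=57 'b': node 16→17  ** P5@[52:57]
i=58 'a': node 17→20 (fail-walked)  ** P7@[58:58]
i=59 'a': node 20→20 (fail-walked)  ** P7@[59:59]
i=60 'a': node 20→20 (fail-walked)  ** P7@[60:60]
i=61 'b': node 20→1 (fail-walked)
i=62 'b': node 1→9  ** P3@[61:62]
i=63 'b': node 9→9 (fail-walked)  ** P3@[62:63]
i=64 'e': node 9→2 (fail-walked)
i=65 'e': node 2→8  ** P2@[63:65]
i=66 'd': node 8→10 (fail-walked)
i=67 'b': node 10→1 (fail-walked)
i=68 'd': node 1→10 (fail-walked)
i=69 'd': node 10→13
i=70 'a': node 13→11 (fail-walked)  ** P7@[70:70]
i=71 'a': node 11→12  ** P4@[69:71],P7@[71:71]
i=72 'e': node 12→0 (fail-walked)
i=73 'e': node 0→0
i=74 'a': node 0→20  ** P7@[74:74]
i=75 'd': node 20→10 (fail-walked)
i=76 'c': node 10→6 (fail-walked)
i=77 'b': node 6→1 (fail-walked)
i=78 'b': node 1→9  ** P3@[77:78]
i=79 'b': node 9→9 (fail-walked)  ** P3@[78:79]

Matches: [[2,3],[3,7],[5,3],[6,7],[7,7],[8,7],[10,7],[11,4],[11,7],[12,7],[16,2],[20,6],[21,7],[24,6],[25,7],[33,5],[36,7],[37,4],[37,7],[39,3],[40,3],[41,3],[44,1],[44,7],[45,0],[48,2],[49,7],[51,7],[57,5],[58,7],[59,7],[60,7],[62,3],[63,3],[65,2],[70,7],[71,4],[71,7],[74,7],[78,3],[79,3]]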